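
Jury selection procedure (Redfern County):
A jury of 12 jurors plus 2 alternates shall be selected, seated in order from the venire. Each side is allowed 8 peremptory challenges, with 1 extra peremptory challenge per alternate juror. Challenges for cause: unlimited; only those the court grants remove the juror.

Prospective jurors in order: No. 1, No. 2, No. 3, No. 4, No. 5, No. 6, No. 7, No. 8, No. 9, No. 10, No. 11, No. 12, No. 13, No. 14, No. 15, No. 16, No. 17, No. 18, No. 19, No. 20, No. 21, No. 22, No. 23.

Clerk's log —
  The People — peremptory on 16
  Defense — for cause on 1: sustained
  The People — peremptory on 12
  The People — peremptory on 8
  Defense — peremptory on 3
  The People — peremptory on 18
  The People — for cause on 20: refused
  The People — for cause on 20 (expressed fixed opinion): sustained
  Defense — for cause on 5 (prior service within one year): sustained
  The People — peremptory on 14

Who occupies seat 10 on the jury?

Removed: #1, #3, #5, #8, #12, #14, #16, #18, #20.
Seating in order: seats 1–12 → #2, #4, #6, #7, #9, #10, #11, #13, #15, #17, #19, #21; alternates → #22, #23.
So seat 10 is #17.

17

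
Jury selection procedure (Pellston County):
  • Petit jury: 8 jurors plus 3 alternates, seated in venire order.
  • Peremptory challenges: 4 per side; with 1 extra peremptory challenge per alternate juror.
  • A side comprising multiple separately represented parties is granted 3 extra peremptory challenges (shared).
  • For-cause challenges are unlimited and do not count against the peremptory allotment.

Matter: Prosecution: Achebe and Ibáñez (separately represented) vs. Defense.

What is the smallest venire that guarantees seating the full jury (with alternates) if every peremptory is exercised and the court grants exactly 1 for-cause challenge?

Seats to fill: 8 + 3 alternates = 11.
Peremptories — Prosecution: 4 + 1×3 + 3 = 10; Defense: 4 + 1×3 = 7; total 17.
For-cause removals: 1.
Minimum venire: 11 + 17 + 1 = 29.

29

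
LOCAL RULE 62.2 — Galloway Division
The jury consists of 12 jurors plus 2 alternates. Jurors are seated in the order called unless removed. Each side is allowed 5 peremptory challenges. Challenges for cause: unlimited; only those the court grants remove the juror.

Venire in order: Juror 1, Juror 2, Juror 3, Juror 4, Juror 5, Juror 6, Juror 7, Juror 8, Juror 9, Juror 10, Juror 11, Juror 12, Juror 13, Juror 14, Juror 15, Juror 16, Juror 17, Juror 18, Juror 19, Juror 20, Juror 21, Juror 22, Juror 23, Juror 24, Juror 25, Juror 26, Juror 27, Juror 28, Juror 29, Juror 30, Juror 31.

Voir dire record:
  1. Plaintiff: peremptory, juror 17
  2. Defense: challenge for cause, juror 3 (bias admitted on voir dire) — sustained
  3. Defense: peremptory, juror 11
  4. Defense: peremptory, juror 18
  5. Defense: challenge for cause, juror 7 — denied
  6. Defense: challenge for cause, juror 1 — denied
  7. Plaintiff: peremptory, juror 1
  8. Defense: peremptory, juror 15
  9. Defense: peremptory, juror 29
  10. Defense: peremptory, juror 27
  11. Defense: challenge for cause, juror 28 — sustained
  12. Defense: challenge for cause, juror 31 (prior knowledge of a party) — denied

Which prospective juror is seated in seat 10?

Removed: #1, #3, #11, #15, #17, #18, #27, #28, #29. (#7, #31 stay — for-cause denied.)
Seating in order: seats 1–12 → #2, #4, #5, #6, #7, #8, #9, #10, #12, #13, #14, #16; alternates → #19, #20.
So seat 10 is #13.

13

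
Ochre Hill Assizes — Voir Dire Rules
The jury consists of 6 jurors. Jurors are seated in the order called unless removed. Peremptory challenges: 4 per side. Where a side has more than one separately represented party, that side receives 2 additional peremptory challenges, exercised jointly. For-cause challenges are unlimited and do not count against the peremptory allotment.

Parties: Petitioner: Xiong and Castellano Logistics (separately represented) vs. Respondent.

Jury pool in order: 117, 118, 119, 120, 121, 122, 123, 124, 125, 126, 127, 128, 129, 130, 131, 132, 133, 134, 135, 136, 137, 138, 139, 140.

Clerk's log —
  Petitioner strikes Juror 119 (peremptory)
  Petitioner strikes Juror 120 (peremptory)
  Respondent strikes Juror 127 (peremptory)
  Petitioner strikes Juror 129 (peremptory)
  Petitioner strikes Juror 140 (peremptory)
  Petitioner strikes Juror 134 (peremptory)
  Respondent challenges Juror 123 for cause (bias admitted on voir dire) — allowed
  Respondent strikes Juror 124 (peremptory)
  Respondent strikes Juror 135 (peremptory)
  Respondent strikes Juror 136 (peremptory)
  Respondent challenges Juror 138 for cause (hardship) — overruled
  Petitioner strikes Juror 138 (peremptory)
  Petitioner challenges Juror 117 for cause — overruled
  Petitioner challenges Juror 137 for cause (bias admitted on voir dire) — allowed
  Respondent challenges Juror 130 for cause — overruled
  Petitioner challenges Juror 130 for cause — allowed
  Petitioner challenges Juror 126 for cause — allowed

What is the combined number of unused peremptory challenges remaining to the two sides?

0

Petitioner allotment: 4 base + 2 multi-party = 6. Respondent allotment: 4.
Petitioner peremptories used: #119, #120, #129, #140, #134, #138 — 6 (for-cause on #117, #137, #130, #126 don't count).
Respondent peremptories used: #127, #124, #135, #136 — 4 (for-cause on #123, #138, #130 don't count).
Remaining: (6 − 6) + (4 − 4) = 0.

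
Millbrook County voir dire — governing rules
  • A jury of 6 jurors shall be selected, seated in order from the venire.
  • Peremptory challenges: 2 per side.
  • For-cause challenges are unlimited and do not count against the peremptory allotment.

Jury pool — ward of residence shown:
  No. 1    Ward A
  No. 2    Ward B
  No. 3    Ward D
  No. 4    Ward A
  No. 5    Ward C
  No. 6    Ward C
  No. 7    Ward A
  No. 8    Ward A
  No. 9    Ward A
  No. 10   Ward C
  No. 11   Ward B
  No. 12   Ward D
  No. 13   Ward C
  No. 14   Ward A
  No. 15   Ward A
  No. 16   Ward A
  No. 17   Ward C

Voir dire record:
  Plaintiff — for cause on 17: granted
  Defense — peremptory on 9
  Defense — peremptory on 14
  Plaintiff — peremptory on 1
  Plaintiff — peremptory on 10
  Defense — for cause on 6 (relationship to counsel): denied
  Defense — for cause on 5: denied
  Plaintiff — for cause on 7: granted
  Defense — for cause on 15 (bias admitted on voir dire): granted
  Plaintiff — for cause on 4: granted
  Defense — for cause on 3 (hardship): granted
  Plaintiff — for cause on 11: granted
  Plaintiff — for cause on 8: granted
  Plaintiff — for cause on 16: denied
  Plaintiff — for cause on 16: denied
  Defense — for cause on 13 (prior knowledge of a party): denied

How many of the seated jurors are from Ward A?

1

Removed: #1, #3, #4, #7, #8, #9, #10, #11, #14, #15, #17.
Seated jurors 1–6: #2, #5, #6, #12, #13, #16.
Of those, in Ward A: #16 → 1.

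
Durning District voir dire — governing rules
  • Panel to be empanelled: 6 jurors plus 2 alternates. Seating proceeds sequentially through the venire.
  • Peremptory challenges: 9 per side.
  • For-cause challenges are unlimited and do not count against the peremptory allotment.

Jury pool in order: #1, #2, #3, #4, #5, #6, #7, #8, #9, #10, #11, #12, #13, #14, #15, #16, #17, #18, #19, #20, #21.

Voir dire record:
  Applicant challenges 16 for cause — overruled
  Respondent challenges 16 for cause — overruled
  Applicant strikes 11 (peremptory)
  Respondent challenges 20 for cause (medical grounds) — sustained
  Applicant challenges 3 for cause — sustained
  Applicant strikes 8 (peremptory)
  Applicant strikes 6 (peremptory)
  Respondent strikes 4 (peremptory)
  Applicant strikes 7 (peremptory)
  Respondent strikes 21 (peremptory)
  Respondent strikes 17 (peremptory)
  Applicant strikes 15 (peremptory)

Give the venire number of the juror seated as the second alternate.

14

Removed: #3, #4, #6, #7, #8, #11, #15, #17, #20, #21. (#16 stays — for-cause denied.)
Filling seats in venire order through position 8: #1, #2, #5, #9, #10, #12, #13, #14.
So alternate 2 is #14.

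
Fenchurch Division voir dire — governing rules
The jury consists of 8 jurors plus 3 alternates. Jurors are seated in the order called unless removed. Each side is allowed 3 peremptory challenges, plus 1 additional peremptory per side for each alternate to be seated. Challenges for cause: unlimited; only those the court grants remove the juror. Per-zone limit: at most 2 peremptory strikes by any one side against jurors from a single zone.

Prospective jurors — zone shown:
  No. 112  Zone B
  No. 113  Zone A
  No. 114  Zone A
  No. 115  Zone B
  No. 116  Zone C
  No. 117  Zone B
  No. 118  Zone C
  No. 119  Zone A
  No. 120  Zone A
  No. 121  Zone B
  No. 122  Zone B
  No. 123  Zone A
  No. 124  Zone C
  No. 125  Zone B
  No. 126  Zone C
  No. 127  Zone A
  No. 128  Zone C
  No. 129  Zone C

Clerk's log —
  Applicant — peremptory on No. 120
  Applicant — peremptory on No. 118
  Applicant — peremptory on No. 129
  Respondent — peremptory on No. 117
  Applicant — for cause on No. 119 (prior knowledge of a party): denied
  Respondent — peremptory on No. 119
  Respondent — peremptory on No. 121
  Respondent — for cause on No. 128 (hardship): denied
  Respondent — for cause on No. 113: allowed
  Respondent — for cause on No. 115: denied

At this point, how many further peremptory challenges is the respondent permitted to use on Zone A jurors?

Respondent peremptories so far: #117, #119, #121 — 3 of 6 used, 3 left overall.
Against Zone A: #119 — 1 used; per-zone cap 2 leaves 1.
Binding limit: min(3, 1) = 1.

1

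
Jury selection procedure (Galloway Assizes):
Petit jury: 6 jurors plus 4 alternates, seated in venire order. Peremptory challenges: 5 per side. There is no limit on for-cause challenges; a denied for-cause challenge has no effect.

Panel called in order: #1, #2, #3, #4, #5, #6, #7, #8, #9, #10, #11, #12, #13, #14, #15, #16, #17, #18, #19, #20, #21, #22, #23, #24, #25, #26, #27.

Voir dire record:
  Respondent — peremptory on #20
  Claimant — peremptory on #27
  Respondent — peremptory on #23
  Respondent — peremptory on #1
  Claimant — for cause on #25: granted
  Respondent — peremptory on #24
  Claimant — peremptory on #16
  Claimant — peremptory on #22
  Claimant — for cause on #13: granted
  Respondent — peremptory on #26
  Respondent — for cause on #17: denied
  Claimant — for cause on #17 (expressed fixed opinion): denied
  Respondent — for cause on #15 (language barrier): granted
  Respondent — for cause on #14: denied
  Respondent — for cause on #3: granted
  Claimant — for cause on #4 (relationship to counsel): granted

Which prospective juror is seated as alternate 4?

Removed: #1, #3, #4, #13, #15, #16, #20, #22, #23, #24, #25, #26, #27. (#14, #17 stay — for-cause denied.)
Seating in order: seats 1–6 → #2, #5, #6, #7, #8, #9; alternates → #10, #11, #12, #14.
So alternate 4 is #14.

14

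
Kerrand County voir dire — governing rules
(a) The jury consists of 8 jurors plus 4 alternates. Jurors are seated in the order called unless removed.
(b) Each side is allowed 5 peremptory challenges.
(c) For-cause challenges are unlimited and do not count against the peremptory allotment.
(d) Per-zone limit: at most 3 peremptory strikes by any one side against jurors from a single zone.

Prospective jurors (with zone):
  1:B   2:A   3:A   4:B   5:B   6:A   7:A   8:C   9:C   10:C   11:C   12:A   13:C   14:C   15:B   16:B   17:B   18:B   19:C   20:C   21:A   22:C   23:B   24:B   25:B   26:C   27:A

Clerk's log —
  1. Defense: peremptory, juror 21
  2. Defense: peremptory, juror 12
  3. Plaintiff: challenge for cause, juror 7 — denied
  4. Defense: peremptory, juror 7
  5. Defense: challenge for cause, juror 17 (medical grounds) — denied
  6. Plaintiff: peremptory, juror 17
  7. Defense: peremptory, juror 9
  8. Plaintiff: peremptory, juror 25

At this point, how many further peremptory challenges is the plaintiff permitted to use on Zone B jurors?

1

Plaintiff peremptories so far: #17, #25 — 2 of 5 used, 3 left overall.
Against Zone B: #17, #25 — 2 used; per-zone cap 3 leaves 1.
Binding limit: min(3, 1) = 1.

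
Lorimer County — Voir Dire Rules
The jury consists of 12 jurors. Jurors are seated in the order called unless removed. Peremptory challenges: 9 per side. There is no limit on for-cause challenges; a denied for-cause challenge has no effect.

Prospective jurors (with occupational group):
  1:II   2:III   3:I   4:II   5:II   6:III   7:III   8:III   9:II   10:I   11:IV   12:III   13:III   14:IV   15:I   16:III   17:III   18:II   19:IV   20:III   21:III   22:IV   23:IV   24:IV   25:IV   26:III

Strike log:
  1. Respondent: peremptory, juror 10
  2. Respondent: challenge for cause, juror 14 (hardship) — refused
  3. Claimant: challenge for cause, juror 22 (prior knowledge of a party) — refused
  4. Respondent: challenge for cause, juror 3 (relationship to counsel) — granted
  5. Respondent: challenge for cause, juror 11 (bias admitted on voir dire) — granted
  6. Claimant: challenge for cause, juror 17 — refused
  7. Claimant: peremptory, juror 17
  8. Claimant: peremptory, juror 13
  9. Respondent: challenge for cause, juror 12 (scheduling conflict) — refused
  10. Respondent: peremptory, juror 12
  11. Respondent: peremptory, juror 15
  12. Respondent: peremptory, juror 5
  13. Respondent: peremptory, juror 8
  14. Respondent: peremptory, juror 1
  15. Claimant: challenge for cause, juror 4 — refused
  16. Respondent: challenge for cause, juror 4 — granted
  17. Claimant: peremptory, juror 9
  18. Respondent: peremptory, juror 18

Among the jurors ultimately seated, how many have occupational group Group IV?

Removed: #1, #3, #4, #5, #8, #9, #10, #11, #12, #13, #15, #17, #18.
Seated jurors 1–12: #2, #6, #7, #14, #16, #19, #20, #21, #22, #23, #24, #25.
Of those, in Group IV: #14, #19, #22, #23, #24, #25 → 6.

6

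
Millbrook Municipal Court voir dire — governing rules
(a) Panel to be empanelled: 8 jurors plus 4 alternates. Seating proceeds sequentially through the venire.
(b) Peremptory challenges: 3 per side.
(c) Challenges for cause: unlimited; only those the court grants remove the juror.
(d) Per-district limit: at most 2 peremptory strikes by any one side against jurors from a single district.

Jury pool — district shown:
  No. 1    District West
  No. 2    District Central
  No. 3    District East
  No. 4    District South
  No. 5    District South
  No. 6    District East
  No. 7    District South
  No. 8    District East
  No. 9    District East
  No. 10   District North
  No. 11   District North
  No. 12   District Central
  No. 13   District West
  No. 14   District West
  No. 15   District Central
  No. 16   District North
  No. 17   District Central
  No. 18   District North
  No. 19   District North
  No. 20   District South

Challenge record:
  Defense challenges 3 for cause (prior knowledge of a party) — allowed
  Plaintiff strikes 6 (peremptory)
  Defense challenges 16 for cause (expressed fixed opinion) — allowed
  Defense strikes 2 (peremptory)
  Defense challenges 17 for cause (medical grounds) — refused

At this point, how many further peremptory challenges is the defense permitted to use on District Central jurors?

1

Defense peremptories so far: #2 — 1 of 3 used, 2 left overall.
Against District Central: #2 — 1 used; per-district cap 2 leaves 1.
Binding limit: min(2, 1) = 1.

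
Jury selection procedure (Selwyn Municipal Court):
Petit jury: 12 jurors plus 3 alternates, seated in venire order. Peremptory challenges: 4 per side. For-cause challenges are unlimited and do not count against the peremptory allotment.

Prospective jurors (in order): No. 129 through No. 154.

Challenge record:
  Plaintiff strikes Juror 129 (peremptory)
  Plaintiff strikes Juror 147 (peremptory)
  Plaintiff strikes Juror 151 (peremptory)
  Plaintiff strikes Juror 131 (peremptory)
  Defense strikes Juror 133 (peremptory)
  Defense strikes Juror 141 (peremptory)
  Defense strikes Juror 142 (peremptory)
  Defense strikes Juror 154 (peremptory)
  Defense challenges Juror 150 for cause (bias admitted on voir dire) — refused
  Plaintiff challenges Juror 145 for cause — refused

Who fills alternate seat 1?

Removed: #129, #131, #133, #141, #142, #147, #151, #154. (#145, #150 stay — for-cause denied.)
Seating in order: seats 1–12 → #130, #132, #134, #135, #136, #137, #138, #139, #140, #143, #144, #145; alternates → #146, #148, #149.
So alternate 1 is #146.

146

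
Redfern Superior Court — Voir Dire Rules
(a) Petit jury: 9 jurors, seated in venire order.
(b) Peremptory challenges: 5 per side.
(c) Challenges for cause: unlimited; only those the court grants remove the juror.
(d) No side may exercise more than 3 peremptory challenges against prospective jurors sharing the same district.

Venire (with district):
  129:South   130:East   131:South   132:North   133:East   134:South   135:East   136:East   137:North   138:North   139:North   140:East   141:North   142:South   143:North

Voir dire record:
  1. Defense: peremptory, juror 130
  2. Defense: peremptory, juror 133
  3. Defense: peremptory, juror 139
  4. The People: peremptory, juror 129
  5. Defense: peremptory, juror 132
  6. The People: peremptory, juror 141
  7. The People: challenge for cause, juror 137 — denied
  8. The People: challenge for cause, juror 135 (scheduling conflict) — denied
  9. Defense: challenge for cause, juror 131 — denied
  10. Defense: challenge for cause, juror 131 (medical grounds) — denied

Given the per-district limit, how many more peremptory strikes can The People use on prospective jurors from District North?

2

The People peremptories so far: #129, #141 — 2 of 5 used, 3 left overall.
Against District North: #141 — 1 used; per-district cap 3 leaves 2.
Binding limit: min(3, 2) = 2.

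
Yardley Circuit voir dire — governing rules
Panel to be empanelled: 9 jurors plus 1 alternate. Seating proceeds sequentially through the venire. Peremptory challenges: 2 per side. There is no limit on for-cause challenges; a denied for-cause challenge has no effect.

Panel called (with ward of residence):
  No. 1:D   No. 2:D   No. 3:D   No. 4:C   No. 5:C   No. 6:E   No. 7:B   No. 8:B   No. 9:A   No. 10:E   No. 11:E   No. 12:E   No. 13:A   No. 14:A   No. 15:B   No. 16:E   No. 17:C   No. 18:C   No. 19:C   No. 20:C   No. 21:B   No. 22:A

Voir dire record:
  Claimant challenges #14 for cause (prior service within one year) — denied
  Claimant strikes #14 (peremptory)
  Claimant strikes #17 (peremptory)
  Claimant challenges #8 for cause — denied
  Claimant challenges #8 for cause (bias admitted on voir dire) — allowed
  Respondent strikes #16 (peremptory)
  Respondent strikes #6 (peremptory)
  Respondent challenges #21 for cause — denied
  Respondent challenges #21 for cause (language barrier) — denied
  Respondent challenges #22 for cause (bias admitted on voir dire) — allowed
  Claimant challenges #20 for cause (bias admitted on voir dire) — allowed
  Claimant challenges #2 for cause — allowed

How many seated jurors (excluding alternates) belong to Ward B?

Removed: #2, #6, #8, #14, #16, #17, #20, #22.
Seated jurors 1–9: #1, #3, #4, #5, #7, #9, #10, #11, #12 (alternates #13 not counted).
Of those, in Ward B: #7 → 1.

1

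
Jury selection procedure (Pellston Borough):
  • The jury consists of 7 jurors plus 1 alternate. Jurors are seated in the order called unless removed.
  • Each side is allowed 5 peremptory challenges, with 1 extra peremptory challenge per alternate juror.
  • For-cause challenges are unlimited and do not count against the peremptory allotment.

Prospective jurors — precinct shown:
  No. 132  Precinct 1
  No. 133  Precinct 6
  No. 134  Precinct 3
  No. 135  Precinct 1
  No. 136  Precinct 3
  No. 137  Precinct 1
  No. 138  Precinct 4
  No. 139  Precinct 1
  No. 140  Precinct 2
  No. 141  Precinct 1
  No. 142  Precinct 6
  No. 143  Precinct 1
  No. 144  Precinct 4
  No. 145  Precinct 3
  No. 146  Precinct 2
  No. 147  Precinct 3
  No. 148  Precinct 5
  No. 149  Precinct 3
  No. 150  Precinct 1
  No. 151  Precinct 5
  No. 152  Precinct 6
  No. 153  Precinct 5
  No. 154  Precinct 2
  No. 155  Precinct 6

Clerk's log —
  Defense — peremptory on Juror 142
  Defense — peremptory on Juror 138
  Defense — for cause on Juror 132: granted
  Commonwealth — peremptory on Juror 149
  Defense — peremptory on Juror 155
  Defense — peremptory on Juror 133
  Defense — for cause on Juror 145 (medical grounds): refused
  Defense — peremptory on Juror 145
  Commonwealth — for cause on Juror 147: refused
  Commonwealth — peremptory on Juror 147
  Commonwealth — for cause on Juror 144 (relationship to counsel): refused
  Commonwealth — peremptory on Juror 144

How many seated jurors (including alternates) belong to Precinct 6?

Removed: #132, #133, #138, #142, #144, #145, #147, #149, #155.
Seated (8 incl. alternates): #134, #135, #136, #137, #139, #140, #141, #143.
None of those are in Precinct 6 → 0.

0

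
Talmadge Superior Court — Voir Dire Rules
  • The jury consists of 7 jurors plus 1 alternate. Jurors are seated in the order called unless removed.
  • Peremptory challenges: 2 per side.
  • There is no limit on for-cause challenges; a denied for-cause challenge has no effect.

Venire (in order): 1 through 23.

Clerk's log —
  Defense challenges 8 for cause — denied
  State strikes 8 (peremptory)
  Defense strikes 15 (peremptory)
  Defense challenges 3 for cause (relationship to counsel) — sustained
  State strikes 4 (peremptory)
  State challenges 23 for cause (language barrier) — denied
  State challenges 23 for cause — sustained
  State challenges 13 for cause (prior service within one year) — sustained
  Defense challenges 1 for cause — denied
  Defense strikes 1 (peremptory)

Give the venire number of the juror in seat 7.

11

Removed: #1, #3, #4, #8, #13, #15, #23.
Seating in order: seats 1–7 → #2, #5, #6, #7, #9, #10, #11; alternates → #12.
So seat 7 is #11.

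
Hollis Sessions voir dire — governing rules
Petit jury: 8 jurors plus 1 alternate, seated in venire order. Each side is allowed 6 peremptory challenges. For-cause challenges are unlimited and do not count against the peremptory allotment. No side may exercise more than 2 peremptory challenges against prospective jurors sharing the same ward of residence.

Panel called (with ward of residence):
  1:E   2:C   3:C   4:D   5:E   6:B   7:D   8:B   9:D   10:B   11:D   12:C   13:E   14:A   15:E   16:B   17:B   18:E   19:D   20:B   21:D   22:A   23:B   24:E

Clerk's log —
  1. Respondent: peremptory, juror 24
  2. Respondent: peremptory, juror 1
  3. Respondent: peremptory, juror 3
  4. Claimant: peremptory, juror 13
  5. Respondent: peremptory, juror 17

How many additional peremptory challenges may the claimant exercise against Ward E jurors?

Claimant peremptories so far: #13 — 1 of 6 used, 5 left overall.
Against Ward E: #13 — 1 used; per-ward cap 2 leaves 1.
Binding limit: min(5, 1) = 1.

1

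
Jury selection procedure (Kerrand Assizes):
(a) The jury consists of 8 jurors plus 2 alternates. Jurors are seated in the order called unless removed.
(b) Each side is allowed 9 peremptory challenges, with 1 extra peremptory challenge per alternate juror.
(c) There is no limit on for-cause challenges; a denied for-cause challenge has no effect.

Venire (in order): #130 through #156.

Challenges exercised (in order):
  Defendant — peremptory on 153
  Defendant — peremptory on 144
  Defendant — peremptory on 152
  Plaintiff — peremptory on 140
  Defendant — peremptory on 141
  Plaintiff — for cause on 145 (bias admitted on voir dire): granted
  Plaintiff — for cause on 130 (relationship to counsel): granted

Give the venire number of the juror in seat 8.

Removed: #130, #140, #141, #144, #145, #152, #153.
Filling seats in venire order through position 8: #131, #132, #133, #134, #135, #136, #137, #138.
So seat 8 is #138.

138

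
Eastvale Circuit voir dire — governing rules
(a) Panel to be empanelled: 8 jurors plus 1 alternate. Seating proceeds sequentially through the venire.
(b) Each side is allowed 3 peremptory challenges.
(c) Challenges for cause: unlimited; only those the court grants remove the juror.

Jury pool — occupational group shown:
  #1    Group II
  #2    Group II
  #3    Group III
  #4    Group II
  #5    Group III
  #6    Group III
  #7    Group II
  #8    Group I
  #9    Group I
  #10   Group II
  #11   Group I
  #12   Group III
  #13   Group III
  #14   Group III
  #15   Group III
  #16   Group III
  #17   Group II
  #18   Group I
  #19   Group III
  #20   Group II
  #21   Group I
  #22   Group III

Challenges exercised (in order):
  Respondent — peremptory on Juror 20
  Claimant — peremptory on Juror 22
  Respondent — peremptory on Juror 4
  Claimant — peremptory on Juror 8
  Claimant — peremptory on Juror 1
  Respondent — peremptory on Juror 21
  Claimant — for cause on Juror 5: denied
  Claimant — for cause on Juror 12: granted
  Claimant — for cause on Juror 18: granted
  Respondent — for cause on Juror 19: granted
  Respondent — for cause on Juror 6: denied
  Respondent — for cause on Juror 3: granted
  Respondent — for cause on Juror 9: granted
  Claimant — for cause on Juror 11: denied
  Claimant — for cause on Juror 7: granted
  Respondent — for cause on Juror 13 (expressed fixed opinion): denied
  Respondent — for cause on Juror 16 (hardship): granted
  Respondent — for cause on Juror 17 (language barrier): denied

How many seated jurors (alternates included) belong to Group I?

1

Removed: #1, #3, #4, #7, #8, #9, #12, #16, #18, #19, #20, #21, #22.
Seated (9 incl. alternates): #2, #5, #6, #10, #11, #13, #14, #15, #17.
Of those, in Group I: #11 → 1.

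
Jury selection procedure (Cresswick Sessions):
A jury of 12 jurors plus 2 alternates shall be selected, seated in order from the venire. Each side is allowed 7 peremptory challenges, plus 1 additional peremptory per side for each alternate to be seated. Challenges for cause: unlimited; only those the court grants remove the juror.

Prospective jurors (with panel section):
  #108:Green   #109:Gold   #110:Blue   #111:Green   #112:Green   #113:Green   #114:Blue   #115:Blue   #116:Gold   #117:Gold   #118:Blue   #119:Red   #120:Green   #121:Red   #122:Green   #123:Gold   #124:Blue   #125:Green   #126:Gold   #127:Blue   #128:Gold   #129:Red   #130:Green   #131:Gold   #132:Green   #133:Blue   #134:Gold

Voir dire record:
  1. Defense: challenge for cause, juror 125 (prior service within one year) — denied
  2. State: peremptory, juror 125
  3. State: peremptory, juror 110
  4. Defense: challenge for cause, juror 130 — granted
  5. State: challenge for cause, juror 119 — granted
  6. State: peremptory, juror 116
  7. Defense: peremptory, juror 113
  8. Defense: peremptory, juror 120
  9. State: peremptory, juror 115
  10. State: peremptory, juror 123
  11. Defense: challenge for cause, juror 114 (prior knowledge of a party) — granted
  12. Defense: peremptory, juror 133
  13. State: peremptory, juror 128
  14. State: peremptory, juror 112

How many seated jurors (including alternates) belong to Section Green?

4

Removed: #110, #112, #113, #114, #115, #116, #119, #120, #123, #125, #128, #130, #133.
Seated (14 incl. alternates): #108, #109, #111, #117, #118, #121, #122, #124, #126, #127, #129, #131, #132, #134.
Of those, in Section Green: #108, #111, #122, #132 → 4.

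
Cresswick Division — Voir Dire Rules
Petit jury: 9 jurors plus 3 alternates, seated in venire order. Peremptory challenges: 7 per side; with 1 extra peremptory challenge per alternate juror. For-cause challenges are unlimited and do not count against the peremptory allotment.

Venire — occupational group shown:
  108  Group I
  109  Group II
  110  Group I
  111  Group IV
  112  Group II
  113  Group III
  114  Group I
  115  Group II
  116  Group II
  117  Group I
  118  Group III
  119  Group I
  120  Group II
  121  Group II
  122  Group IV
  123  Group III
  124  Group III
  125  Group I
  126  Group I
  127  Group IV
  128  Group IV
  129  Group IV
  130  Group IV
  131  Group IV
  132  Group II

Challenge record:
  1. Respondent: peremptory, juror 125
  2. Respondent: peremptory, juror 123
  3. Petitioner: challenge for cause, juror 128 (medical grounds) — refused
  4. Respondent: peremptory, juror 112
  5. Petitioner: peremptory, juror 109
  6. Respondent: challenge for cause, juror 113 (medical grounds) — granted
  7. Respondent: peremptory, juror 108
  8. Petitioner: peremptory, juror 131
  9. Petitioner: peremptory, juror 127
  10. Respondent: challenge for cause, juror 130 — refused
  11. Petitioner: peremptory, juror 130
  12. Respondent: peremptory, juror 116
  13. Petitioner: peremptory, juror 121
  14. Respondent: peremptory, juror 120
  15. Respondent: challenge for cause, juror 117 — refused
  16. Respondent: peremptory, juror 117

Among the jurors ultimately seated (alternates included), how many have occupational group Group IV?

Removed: #108, #109, #112, #113, #116, #117, #120, #121, #123, #125, #127, #130, #131.
Seated (12 incl. alternates): #110, #111, #114, #115, #118, #119, #122, #124, #126, #128, #129, #132.
Of those, in Group IV: #111, #122, #128, #129 → 4.

4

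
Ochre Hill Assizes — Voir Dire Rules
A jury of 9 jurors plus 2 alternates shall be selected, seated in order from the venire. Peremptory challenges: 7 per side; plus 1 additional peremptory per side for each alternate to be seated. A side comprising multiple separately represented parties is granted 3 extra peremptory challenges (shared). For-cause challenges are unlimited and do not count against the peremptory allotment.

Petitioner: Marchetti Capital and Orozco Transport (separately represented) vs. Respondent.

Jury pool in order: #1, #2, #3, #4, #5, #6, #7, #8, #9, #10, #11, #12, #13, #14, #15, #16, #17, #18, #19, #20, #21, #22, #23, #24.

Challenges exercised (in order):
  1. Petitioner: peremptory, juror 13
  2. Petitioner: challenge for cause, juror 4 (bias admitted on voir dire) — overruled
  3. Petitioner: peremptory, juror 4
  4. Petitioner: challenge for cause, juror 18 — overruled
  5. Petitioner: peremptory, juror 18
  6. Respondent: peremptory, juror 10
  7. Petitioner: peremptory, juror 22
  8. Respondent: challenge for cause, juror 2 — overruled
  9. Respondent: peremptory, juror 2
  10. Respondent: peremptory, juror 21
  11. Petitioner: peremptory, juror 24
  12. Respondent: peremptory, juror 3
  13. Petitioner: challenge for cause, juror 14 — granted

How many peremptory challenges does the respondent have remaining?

5

Respondent allotment: 7 base + 1 × 2 alternates = 9.
Respondent peremptories used: #10, #2, #21, #3 — 4 (the for-cause on #2 doesn't count).
Remaining: 9 − 4 = 5.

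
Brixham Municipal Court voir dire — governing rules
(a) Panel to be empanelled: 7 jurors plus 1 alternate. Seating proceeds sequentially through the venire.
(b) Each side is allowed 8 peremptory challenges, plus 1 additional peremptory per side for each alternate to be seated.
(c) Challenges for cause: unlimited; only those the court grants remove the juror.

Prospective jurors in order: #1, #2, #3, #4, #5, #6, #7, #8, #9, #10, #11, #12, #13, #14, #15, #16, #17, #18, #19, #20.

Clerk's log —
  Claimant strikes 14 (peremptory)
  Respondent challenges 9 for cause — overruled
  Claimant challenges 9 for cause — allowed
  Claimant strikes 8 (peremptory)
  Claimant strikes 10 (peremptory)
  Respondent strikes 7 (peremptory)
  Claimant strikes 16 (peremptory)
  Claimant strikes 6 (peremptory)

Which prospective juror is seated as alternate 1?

Removed: #6, #7, #8, #9, #10, #14, #16.
Seating in order: seats 1–7 → #1, #2, #3, #4, #5, #11, #12; alternates → #13.
So alternate 1 is #13.

13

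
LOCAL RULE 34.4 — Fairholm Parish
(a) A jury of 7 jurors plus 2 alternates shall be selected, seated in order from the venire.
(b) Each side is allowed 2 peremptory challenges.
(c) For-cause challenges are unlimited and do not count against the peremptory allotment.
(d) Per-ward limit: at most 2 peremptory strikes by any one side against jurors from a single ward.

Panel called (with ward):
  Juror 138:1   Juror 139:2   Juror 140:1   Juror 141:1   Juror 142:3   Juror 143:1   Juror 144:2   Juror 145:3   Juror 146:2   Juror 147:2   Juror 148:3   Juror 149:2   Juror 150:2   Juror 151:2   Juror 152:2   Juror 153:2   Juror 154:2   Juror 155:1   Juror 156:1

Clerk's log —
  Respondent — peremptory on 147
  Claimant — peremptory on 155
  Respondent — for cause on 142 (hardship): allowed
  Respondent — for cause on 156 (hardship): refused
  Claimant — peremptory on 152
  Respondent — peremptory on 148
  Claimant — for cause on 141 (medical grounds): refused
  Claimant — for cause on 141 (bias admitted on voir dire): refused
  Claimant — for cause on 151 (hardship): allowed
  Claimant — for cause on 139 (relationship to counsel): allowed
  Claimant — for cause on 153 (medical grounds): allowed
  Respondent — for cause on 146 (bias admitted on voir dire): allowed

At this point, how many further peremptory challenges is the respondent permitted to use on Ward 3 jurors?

Respondent peremptories so far: #147, #148 — 2 of 2 used, 0 left overall.
Against Ward 3: #148 — 1 used; per-ward cap 2 leaves 1.
Binding limit: min(0, 1) = 0.

0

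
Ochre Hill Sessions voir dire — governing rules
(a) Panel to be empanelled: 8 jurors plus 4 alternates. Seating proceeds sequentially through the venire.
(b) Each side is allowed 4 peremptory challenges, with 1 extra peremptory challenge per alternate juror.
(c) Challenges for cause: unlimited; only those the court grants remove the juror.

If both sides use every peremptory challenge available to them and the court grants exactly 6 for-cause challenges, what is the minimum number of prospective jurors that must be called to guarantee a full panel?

34

Seats to fill: 8 + 4 alternates = 12.
Peremptories: 4 + 1×4 = 8 per side × 2 sides = 16.
For-cause removals: 6.
Minimum venire: 12 + 16 + 6 = 34.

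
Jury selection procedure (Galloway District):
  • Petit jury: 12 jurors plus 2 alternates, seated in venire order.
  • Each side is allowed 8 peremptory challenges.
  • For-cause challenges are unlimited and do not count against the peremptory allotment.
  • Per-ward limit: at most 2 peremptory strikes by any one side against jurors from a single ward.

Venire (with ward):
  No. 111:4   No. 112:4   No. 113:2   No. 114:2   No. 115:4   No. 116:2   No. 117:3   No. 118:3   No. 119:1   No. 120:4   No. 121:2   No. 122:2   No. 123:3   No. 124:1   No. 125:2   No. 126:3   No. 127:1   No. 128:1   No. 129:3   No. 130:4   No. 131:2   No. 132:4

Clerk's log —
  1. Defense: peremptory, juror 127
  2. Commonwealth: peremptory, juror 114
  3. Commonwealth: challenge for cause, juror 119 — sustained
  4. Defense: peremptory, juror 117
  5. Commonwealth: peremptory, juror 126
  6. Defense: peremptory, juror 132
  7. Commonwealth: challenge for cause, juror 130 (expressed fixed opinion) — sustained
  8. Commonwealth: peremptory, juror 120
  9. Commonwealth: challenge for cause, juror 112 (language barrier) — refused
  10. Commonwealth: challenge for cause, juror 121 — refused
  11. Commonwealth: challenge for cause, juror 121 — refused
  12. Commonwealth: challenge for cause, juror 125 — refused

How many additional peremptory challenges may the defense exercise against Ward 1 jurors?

Defense peremptories so far: #127, #117, #132 — 3 of 8 used, 5 left overall.
Against Ward 1: #127 — 1 used; per-ward cap 2 leaves 1.
Binding limit: min(5, 1) = 1.

1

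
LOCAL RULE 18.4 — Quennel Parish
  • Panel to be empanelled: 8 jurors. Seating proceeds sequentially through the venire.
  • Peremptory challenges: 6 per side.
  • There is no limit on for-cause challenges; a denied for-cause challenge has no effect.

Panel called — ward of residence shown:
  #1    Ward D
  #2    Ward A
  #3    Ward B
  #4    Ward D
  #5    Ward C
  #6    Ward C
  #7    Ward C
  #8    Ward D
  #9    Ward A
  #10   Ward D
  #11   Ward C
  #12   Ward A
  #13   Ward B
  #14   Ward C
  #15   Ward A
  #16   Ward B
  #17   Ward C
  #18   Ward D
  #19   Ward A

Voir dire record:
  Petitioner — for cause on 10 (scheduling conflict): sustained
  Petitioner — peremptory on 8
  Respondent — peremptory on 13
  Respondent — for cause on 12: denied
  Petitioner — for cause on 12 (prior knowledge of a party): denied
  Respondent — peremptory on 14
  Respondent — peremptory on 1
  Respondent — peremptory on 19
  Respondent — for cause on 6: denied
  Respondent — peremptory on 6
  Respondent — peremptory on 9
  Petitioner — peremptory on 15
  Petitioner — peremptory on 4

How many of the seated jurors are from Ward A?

Removed: #1, #4, #6, #8, #9, #10, #13, #14, #15, #19.
Seated jurors 1–8: #2, #3, #5, #7, #11, #12, #16, #17.
Of those, in Ward A: #2, #12 → 2.

2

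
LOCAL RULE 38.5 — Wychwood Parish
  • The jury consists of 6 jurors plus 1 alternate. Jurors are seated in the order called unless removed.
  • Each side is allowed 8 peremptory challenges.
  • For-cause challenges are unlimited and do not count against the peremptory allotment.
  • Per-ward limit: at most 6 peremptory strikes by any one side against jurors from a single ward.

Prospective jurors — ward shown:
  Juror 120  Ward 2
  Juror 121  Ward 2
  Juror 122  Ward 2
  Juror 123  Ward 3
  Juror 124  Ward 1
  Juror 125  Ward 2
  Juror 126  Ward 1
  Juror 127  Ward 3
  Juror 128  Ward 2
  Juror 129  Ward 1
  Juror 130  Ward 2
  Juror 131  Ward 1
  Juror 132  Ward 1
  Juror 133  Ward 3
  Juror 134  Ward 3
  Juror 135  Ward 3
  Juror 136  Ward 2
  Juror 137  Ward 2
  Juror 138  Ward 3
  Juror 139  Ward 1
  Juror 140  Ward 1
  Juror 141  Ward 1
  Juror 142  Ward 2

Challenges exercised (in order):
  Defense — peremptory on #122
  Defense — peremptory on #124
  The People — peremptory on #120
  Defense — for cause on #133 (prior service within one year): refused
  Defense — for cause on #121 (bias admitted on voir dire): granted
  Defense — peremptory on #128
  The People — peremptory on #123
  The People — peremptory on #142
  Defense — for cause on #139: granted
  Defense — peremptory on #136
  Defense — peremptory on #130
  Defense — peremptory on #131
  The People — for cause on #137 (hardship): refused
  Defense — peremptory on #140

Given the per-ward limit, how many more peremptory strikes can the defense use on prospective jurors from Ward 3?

Defense peremptories so far: #122, #124, #128, #136, #130, #131, #140 — 7 of 8 used, 1 left overall.
Against Ward 3: none yet — per-ward cap 6 leaves 6.
Binding limit: min(1, 6) = 1.

1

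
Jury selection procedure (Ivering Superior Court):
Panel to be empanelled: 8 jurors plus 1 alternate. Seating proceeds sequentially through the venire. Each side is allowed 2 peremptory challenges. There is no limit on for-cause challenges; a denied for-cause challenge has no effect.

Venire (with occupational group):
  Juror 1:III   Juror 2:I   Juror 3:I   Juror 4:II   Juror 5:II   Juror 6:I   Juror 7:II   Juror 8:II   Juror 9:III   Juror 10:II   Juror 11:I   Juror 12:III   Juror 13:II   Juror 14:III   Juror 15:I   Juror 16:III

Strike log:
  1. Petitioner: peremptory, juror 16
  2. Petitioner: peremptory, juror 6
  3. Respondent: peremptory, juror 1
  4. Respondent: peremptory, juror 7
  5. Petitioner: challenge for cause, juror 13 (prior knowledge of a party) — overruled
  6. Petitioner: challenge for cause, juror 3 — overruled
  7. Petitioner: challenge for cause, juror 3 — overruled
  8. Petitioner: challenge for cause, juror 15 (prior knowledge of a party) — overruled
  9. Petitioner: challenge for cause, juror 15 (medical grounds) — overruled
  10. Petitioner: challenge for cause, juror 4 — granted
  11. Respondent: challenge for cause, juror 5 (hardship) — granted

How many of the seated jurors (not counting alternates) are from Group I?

Removed: #1, #4, #5, #6, #7, #16.
Seated jurors 1–8: #2, #3, #8, #9, #10, #11, #12, #13 (alternates #14 not counted).
Of those, in Group I: #2, #3, #11 → 3.

3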